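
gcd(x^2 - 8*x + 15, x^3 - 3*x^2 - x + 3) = x - 3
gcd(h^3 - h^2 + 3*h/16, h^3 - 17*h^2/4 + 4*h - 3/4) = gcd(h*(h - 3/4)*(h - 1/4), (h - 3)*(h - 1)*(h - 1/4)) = h - 1/4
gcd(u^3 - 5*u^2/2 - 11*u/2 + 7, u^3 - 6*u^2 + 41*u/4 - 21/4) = u^2 - 9*u/2 + 7/2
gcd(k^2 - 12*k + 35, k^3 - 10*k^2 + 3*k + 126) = k - 7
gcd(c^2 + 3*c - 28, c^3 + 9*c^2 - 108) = 1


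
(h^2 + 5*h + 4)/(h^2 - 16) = (h + 1)/(h - 4)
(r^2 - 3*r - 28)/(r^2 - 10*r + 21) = (r + 4)/(r - 3)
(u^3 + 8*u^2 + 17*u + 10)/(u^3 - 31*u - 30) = (u + 2)/(u - 6)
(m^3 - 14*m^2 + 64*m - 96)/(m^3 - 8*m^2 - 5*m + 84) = (m^2 - 10*m + 24)/(m^2 - 4*m - 21)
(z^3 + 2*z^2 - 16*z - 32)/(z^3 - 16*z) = (z + 2)/z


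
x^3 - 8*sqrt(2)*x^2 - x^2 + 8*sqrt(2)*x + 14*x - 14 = (x - 1)*(x - 7*sqrt(2))*(x - sqrt(2))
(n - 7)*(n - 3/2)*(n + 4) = n^3 - 9*n^2/2 - 47*n/2 + 42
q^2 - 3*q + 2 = (q - 2)*(q - 1)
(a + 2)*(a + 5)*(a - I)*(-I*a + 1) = -I*a^4 - 7*I*a^3 - 11*I*a^2 - 7*I*a - 10*I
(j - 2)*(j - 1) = j^2 - 3*j + 2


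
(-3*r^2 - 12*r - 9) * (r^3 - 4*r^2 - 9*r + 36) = -3*r^5 + 66*r^3 + 36*r^2 - 351*r - 324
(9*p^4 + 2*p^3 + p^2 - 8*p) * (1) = 9*p^4 + 2*p^3 + p^2 - 8*p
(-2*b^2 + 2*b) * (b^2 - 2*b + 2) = -2*b^4 + 6*b^3 - 8*b^2 + 4*b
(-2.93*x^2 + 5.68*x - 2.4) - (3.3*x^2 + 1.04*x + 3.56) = -6.23*x^2 + 4.64*x - 5.96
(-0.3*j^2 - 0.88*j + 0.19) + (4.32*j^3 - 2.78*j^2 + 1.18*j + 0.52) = 4.32*j^3 - 3.08*j^2 + 0.3*j + 0.71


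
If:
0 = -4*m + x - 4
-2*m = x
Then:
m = -2/3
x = 4/3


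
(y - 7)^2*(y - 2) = y^3 - 16*y^2 + 77*y - 98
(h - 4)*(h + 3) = h^2 - h - 12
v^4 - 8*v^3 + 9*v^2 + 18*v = v*(v - 6)*(v - 3)*(v + 1)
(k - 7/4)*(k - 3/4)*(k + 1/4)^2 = k^4 - 2*k^3 + k^2/8 + k/2 + 21/256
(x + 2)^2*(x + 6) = x^3 + 10*x^2 + 28*x + 24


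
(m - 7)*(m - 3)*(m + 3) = m^3 - 7*m^2 - 9*m + 63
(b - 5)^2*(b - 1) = b^3 - 11*b^2 + 35*b - 25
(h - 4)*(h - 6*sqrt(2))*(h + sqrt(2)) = h^3 - 5*sqrt(2)*h^2 - 4*h^2 - 12*h + 20*sqrt(2)*h + 48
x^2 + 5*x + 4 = (x + 1)*(x + 4)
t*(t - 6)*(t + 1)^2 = t^4 - 4*t^3 - 11*t^2 - 6*t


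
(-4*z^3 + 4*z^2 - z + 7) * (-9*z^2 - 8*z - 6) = 36*z^5 - 4*z^4 + z^3 - 79*z^2 - 50*z - 42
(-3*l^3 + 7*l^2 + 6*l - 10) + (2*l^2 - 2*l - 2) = -3*l^3 + 9*l^2 + 4*l - 12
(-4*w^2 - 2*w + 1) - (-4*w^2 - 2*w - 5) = 6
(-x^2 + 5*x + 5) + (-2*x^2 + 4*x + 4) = -3*x^2 + 9*x + 9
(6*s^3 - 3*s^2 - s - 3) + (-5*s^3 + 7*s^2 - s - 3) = s^3 + 4*s^2 - 2*s - 6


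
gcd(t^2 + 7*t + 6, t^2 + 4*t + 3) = t + 1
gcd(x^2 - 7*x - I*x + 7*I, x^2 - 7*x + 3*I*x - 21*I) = x - 7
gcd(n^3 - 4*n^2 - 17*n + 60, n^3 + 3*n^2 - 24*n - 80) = n^2 - n - 20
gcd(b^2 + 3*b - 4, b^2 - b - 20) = b + 4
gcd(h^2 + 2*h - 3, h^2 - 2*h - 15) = h + 3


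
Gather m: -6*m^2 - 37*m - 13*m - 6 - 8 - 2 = -6*m^2 - 50*m - 16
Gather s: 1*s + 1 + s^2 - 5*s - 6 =s^2 - 4*s - 5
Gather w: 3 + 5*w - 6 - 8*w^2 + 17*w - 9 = -8*w^2 + 22*w - 12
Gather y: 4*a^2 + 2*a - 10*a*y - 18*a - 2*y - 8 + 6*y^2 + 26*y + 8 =4*a^2 - 16*a + 6*y^2 + y*(24 - 10*a)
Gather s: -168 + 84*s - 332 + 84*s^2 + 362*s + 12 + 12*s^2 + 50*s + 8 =96*s^2 + 496*s - 480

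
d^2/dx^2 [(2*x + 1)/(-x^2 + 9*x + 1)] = 2*((2*x - 9)^2*(2*x + 1) + (6*x - 17)*(-x^2 + 9*x + 1))/(-x^2 + 9*x + 1)^3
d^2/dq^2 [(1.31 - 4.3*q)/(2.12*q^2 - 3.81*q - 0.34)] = ((4.24*q - 3.81)*(4.3*q - 1.31)*(8.48*q - 7.62) + (54.696*q - 38.3204)*(-2.12*q^2 + 3.81*q + 0.34))/(-2.12*q^2 + 3.81*q + 0.34)^3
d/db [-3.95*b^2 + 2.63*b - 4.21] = 2.63 - 7.9*b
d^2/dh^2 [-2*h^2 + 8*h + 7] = -4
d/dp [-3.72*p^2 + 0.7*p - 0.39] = 0.7 - 7.44*p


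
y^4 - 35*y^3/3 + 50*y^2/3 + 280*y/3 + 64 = (y - 8)*(y - 6)*(y + 1)*(y + 4/3)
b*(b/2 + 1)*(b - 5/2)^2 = b^4/2 - 3*b^3/2 - 15*b^2/8 + 25*b/4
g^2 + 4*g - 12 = (g - 2)*(g + 6)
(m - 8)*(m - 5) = m^2 - 13*m + 40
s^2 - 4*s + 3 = (s - 3)*(s - 1)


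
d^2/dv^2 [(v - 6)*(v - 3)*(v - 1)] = 6*v - 20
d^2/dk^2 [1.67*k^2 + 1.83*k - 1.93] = 3.34000000000000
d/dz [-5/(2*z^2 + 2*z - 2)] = 5*(2*z + 1)/(2*(z^2 + z - 1)^2)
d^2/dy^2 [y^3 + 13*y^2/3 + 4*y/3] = 6*y + 26/3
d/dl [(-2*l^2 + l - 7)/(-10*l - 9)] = (20*l^2 + 36*l - 79)/(100*l^2 + 180*l + 81)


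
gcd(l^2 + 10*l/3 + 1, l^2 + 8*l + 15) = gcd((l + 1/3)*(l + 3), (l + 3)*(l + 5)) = l + 3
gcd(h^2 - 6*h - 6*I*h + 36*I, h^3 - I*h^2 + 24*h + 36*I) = h - 6*I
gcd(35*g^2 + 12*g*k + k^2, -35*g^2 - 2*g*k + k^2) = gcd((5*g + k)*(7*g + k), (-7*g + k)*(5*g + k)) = 5*g + k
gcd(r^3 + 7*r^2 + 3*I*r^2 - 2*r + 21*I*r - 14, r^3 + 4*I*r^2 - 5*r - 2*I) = r^2 + 3*I*r - 2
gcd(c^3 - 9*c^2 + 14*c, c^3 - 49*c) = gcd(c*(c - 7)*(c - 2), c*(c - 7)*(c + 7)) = c^2 - 7*c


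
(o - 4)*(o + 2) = o^2 - 2*o - 8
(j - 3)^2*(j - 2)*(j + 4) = j^4 - 4*j^3 - 11*j^2 + 66*j - 72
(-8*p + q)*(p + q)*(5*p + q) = -40*p^3 - 43*p^2*q - 2*p*q^2 + q^3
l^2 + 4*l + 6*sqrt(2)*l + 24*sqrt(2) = (l + 4)*(l + 6*sqrt(2))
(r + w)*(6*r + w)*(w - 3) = 6*r^2*w - 18*r^2 + 7*r*w^2 - 21*r*w + w^3 - 3*w^2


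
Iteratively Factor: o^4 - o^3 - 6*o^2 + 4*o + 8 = (o + 2)*(o^3 - 3*o^2 + 4) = (o + 1)*(o + 2)*(o^2 - 4*o + 4) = (o - 2)*(o + 1)*(o + 2)*(o - 2)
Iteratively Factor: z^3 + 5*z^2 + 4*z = (z)*(z^2 + 5*z + 4) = z*(z + 4)*(z + 1)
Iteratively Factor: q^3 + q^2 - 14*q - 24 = (q + 3)*(q^2 - 2*q - 8) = (q - 4)*(q + 3)*(q + 2)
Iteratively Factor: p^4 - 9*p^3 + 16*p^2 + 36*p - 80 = (p - 4)*(p^3 - 5*p^2 - 4*p + 20) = (p - 4)*(p + 2)*(p^2 - 7*p + 10) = (p - 5)*(p - 4)*(p + 2)*(p - 2)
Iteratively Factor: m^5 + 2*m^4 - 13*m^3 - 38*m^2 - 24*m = (m)*(m^4 + 2*m^3 - 13*m^2 - 38*m - 24) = m*(m + 1)*(m^3 + m^2 - 14*m - 24) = m*(m + 1)*(m + 2)*(m^2 - m - 12) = m*(m - 4)*(m + 1)*(m + 2)*(m + 3)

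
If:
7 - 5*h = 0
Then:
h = 7/5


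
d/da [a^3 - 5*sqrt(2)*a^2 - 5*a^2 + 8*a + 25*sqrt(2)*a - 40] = 3*a^2 - 10*sqrt(2)*a - 10*a + 8 + 25*sqrt(2)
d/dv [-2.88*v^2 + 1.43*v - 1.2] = 1.43 - 5.76*v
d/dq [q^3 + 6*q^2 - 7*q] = 3*q^2 + 12*q - 7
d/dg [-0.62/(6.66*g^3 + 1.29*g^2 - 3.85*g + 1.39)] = (12.3876*g^2 + 1.5996*g - 2.387)/(6.66*g^3 + 1.29*g^2 - 3.85*g + 1.39)^2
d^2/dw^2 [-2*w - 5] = 0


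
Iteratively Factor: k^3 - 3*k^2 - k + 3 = (k + 1)*(k^2 - 4*k + 3) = (k - 3)*(k + 1)*(k - 1)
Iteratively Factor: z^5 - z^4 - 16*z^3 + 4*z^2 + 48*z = (z + 2)*(z^4 - 3*z^3 - 10*z^2 + 24*z) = (z - 2)*(z + 2)*(z^3 - z^2 - 12*z) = (z - 2)*(z + 2)*(z + 3)*(z^2 - 4*z) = z*(z - 2)*(z + 2)*(z + 3)*(z - 4)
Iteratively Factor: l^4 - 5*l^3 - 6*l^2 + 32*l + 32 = (l + 2)*(l^3 - 7*l^2 + 8*l + 16) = (l - 4)*(l + 2)*(l^2 - 3*l - 4) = (l - 4)*(l + 1)*(l + 2)*(l - 4)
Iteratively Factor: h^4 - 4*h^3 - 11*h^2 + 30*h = (h - 5)*(h^3 + h^2 - 6*h) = (h - 5)*(h + 3)*(h^2 - 2*h) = (h - 5)*(h - 2)*(h + 3)*(h)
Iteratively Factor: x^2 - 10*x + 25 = (x - 5)*(x - 5)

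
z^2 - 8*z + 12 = (z - 6)*(z - 2)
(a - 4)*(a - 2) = a^2 - 6*a + 8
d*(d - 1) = d^2 - d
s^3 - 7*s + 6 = (s - 2)*(s - 1)*(s + 3)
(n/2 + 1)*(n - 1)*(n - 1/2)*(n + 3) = n^4/2 + 7*n^3/4 - n^2/2 - 13*n/4 + 3/2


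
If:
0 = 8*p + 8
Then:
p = -1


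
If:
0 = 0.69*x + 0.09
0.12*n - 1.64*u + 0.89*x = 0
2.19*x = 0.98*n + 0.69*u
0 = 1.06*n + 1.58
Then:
No Solution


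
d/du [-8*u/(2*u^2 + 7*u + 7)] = 8*(2*u^2 - 7)/(4*u^4 + 28*u^3 + 77*u^2 + 98*u + 49)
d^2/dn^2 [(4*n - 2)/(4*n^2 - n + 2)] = 4*(6*(1 - 4*n)*(4*n^2 - n + 2) + (2*n - 1)*(8*n - 1)^2)/(4*n^2 - n + 2)^3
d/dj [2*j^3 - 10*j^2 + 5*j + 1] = 6*j^2 - 20*j + 5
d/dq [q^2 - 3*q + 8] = 2*q - 3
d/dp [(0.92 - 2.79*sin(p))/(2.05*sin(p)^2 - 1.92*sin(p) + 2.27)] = (5.7195*sin(p)^2 - 3.772*sin(p) - 4.5669)*cos(p)/(4.2025*sin(p)^4 - 7.872*sin(p)^3 + 12.9934*sin(p)^2 - 8.7168*sin(p) + 5.1529)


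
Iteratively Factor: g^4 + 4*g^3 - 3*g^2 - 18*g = (g + 3)*(g^3 + g^2 - 6*g) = (g - 2)*(g + 3)*(g^2 + 3*g) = g*(g - 2)*(g + 3)*(g + 3)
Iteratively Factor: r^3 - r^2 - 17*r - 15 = (r + 1)*(r^2 - 2*r - 15) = (r - 5)*(r + 1)*(r + 3)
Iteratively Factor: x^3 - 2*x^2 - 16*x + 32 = (x - 4)*(x^2 + 2*x - 8) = (x - 4)*(x - 2)*(x + 4)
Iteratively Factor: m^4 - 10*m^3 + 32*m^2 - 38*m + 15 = (m - 1)*(m^3 - 9*m^2 + 23*m - 15) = (m - 5)*(m - 1)*(m^2 - 4*m + 3) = (m - 5)*(m - 1)^2*(m - 3)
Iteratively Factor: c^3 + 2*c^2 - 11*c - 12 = (c + 1)*(c^2 + c - 12) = (c - 3)*(c + 1)*(c + 4)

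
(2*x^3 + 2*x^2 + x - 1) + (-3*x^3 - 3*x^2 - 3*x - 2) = -x^3 - x^2 - 2*x - 3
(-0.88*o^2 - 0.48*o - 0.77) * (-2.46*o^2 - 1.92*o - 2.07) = 2.1648*o^4 + 2.8704*o^3 + 4.6374*o^2 + 2.472*o + 1.5939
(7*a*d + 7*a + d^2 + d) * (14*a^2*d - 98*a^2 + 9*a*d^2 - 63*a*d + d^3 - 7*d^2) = 98*a^3*d^2 - 588*a^3*d - 686*a^3 + 77*a^2*d^3 - 462*a^2*d^2 - 539*a^2*d + 16*a*d^4 - 96*a*d^3 - 112*a*d^2 + d^5 - 6*d^4 - 7*d^3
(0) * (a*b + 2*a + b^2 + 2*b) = 0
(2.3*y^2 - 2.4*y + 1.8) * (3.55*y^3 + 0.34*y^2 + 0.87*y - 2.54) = 8.165*y^5 - 7.738*y^4 + 7.575*y^3 - 7.318*y^2 + 7.662*y - 4.572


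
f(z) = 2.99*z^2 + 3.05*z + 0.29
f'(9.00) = 56.87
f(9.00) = 269.93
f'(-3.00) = -14.89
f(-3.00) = 18.05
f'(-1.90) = -8.31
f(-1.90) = 5.29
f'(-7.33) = -40.78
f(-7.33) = 138.58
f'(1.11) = 9.69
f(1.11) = 7.36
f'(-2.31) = -10.76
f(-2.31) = 9.20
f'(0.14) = 3.89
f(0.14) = 0.78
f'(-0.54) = -0.18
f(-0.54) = -0.49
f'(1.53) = 12.20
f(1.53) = 11.96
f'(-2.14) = -9.75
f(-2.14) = 7.46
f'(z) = 5.98*z + 3.05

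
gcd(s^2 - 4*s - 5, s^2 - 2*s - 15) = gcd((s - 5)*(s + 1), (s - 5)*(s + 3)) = s - 5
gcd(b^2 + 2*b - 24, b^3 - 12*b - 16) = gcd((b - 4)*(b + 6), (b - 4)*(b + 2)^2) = b - 4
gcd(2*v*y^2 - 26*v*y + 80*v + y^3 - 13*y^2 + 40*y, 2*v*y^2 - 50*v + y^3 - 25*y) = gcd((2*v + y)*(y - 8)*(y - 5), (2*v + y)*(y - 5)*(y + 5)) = 2*v*y - 10*v + y^2 - 5*y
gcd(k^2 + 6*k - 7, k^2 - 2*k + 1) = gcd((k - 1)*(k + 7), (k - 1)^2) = k - 1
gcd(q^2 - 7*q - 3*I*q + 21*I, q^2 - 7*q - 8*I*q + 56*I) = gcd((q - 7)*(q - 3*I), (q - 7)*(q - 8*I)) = q - 7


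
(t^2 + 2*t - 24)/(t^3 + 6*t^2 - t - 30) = (t^2 + 2*t - 24)/(t^3 + 6*t^2 - t - 30)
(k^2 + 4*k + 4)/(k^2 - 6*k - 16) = (k + 2)/(k - 8)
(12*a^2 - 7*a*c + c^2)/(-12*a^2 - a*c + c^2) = (-3*a + c)/(3*a + c)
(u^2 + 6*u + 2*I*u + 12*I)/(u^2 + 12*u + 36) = (u + 2*I)/(u + 6)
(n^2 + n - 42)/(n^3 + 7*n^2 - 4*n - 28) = (n - 6)/(n^2 - 4)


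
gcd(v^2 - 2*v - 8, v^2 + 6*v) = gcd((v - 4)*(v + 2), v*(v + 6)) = 1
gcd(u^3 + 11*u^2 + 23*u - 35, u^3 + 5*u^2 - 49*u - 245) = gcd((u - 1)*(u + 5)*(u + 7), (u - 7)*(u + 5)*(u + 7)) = u^2 + 12*u + 35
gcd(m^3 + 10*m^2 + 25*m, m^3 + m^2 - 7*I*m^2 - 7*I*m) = m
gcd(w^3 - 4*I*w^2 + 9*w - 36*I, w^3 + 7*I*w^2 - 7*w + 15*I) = w + 3*I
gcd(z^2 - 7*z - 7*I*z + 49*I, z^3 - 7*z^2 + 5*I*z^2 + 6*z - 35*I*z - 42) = z - 7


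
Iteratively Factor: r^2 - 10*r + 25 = (r - 5)*(r - 5)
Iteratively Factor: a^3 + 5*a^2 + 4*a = (a + 4)*(a^2 + a) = (a + 1)*(a + 4)*(a)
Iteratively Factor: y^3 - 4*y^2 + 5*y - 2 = (y - 2)*(y^2 - 2*y + 1) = (y - 2)*(y - 1)*(y - 1)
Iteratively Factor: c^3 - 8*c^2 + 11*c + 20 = (c + 1)*(c^2 - 9*c + 20) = (c - 4)*(c + 1)*(c - 5)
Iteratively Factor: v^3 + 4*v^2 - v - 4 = (v + 1)*(v^2 + 3*v - 4) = (v - 1)*(v + 1)*(v + 4)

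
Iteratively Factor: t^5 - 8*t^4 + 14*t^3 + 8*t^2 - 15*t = (t - 5)*(t^4 - 3*t^3 - t^2 + 3*t) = (t - 5)*(t - 3)*(t^3 - t) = t*(t - 5)*(t - 3)*(t^2 - 1) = t*(t - 5)*(t - 3)*(t + 1)*(t - 1)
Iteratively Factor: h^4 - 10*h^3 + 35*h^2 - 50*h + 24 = (h - 1)*(h^3 - 9*h^2 + 26*h - 24) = (h - 2)*(h - 1)*(h^2 - 7*h + 12) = (h - 3)*(h - 2)*(h - 1)*(h - 4)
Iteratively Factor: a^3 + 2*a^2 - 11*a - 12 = (a + 1)*(a^2 + a - 12) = (a - 3)*(a + 1)*(a + 4)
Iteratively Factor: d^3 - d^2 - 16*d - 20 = (d - 5)*(d^2 + 4*d + 4) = (d - 5)*(d + 2)*(d + 2)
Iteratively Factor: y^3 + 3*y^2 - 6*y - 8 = (y + 1)*(y^2 + 2*y - 8) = (y - 2)*(y + 1)*(y + 4)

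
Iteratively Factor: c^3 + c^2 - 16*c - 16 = (c + 4)*(c^2 - 3*c - 4) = (c - 4)*(c + 4)*(c + 1)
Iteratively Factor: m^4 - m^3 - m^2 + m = (m + 1)*(m^3 - 2*m^2 + m) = m*(m + 1)*(m^2 - 2*m + 1) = m*(m - 1)*(m + 1)*(m - 1)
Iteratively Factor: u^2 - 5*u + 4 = (u - 1)*(u - 4)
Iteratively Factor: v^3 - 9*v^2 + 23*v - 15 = (v - 1)*(v^2 - 8*v + 15) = (v - 5)*(v - 1)*(v - 3)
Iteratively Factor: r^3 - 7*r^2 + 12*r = (r - 3)*(r^2 - 4*r) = r*(r - 3)*(r - 4)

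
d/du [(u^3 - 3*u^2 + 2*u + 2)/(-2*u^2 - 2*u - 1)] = (-2*u^4 - 4*u^3 + 7*u^2 + 14*u + 2)/(4*u^4 + 8*u^3 + 8*u^2 + 4*u + 1)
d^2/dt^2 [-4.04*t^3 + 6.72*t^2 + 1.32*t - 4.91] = 13.44 - 24.24*t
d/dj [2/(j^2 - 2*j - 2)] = 4*(1 - j)/(-j^2 + 2*j + 2)^2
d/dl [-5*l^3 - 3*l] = -15*l^2 - 3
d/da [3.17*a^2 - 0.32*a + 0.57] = 6.34*a - 0.32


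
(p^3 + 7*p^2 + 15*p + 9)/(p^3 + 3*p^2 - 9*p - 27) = (p + 1)/(p - 3)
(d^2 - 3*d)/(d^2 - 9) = d/(d + 3)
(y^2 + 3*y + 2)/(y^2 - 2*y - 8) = (y + 1)/(y - 4)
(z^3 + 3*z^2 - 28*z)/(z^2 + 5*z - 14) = z*(z - 4)/(z - 2)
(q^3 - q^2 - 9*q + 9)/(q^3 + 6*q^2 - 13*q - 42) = (q^2 + 2*q - 3)/(q^2 + 9*q + 14)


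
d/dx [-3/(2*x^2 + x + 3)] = 3*(4*x + 1)/(2*x^2 + x + 3)^2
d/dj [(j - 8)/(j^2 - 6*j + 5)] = (j^2 - 6*j - 2*(j - 8)*(j - 3) + 5)/(j^2 - 6*j + 5)^2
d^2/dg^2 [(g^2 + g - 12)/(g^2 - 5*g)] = 12*(g^3 - 6*g^2 + 30*g - 50)/(g^3*(g^3 - 15*g^2 + 75*g - 125))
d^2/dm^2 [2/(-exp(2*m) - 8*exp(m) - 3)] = 8*((exp(m) + 2)*(exp(2*m) + 8*exp(m) + 3) - 2*(exp(m) + 4)^2*exp(m))*exp(m)/(exp(2*m) + 8*exp(m) + 3)^3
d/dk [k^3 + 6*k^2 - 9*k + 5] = 3*k^2 + 12*k - 9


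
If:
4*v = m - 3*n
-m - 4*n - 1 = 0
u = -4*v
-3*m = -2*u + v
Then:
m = -9/37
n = -7/37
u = -12/37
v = 3/37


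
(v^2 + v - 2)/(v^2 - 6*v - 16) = (v - 1)/(v - 8)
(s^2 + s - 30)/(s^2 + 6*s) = (s - 5)/s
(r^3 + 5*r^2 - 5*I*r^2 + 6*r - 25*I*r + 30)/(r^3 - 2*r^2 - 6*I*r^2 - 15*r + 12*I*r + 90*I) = (r^2 + r*(5 + I) + 5*I)/(r^2 - 2*r - 15)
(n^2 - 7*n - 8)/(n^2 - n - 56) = (n + 1)/(n + 7)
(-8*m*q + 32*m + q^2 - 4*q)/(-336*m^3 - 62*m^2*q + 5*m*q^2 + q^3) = (q - 4)/(42*m^2 + 13*m*q + q^2)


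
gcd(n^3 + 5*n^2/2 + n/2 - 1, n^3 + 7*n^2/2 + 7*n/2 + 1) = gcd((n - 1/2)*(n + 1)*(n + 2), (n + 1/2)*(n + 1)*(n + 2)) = n^2 + 3*n + 2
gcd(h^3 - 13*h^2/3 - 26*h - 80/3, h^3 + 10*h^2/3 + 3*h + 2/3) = h + 2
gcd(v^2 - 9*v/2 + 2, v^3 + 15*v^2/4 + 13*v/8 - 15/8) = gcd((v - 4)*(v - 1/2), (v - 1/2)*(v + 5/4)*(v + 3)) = v - 1/2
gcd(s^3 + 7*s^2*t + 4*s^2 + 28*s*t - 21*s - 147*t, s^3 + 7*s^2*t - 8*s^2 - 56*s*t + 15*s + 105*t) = s^2 + 7*s*t - 3*s - 21*t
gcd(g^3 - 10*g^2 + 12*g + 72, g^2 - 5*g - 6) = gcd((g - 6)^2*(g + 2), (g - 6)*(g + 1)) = g - 6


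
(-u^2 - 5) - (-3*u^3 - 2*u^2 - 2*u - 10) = 3*u^3 + u^2 + 2*u + 5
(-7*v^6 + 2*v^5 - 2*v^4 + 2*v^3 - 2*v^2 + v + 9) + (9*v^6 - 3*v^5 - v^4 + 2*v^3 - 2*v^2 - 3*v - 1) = 2*v^6 - v^5 - 3*v^4 + 4*v^3 - 4*v^2 - 2*v + 8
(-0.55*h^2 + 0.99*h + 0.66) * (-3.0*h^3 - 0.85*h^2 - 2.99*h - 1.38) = 1.65*h^5 - 2.5025*h^4 - 1.177*h^3 - 2.7621*h^2 - 3.3396*h - 0.9108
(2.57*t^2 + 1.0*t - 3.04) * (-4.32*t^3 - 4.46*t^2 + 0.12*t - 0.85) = -11.1024*t^5 - 15.7822*t^4 + 8.9812*t^3 + 11.4939*t^2 - 1.2148*t + 2.584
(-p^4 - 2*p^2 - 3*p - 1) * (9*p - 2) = -9*p^5 + 2*p^4 - 18*p^3 - 23*p^2 - 3*p + 2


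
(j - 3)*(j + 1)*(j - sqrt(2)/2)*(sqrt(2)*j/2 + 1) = sqrt(2)*j^4/2 - sqrt(2)*j^3 + j^3/2 - 2*sqrt(2)*j^2 - j^2 - 3*j/2 + sqrt(2)*j + 3*sqrt(2)/2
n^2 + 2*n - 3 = (n - 1)*(n + 3)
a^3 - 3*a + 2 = (a - 1)^2*(a + 2)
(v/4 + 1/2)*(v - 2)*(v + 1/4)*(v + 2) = v^4/4 + 9*v^3/16 - 7*v^2/8 - 9*v/4 - 1/2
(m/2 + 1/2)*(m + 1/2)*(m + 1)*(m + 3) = m^4/2 + 11*m^3/4 + 19*m^2/4 + 13*m/4 + 3/4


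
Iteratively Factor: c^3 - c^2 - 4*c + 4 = (c - 2)*(c^2 + c - 2) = (c - 2)*(c + 2)*(c - 1)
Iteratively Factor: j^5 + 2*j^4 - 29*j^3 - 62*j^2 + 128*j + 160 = (j - 2)*(j^4 + 4*j^3 - 21*j^2 - 104*j - 80) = (j - 2)*(j + 4)*(j^3 - 21*j - 20) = (j - 2)*(j + 1)*(j + 4)*(j^2 - j - 20) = (j - 2)*(j + 1)*(j + 4)^2*(j - 5)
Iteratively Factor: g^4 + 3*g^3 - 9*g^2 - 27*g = (g + 3)*(g^3 - 9*g) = (g - 3)*(g + 3)*(g^2 + 3*g) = (g - 3)*(g + 3)^2*(g)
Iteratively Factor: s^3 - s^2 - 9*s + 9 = (s - 1)*(s^2 - 9) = (s - 3)*(s - 1)*(s + 3)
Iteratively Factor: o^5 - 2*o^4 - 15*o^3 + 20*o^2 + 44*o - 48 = (o - 2)*(o^4 - 15*o^2 - 10*o + 24) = (o - 2)*(o - 1)*(o^3 + o^2 - 14*o - 24) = (o - 2)*(o - 1)*(o + 3)*(o^2 - 2*o - 8) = (o - 4)*(o - 2)*(o - 1)*(o + 3)*(o + 2)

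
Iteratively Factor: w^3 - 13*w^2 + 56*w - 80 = (w - 5)*(w^2 - 8*w + 16) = (w - 5)*(w - 4)*(w - 4)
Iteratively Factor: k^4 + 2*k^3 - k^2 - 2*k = (k + 1)*(k^3 + k^2 - 2*k) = k*(k + 1)*(k^2 + k - 2) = k*(k - 1)*(k + 1)*(k + 2)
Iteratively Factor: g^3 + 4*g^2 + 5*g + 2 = (g + 1)*(g^2 + 3*g + 2) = (g + 1)^2*(g + 2)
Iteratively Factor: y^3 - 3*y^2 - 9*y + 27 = (y - 3)*(y^2 - 9) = (y - 3)^2*(y + 3)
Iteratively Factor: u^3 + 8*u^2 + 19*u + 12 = (u + 4)*(u^2 + 4*u + 3) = (u + 1)*(u + 4)*(u + 3)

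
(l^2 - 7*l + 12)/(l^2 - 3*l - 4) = (l - 3)/(l + 1)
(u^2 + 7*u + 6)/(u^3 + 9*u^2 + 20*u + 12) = 1/(u + 2)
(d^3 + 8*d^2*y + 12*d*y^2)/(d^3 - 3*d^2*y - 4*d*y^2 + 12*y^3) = d*(d + 6*y)/(d^2 - 5*d*y + 6*y^2)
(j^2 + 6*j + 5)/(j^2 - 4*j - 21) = (j^2 + 6*j + 5)/(j^2 - 4*j - 21)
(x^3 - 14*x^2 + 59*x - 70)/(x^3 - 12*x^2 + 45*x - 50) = (x - 7)/(x - 5)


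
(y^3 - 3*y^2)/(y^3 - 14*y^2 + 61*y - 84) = y^2/(y^2 - 11*y + 28)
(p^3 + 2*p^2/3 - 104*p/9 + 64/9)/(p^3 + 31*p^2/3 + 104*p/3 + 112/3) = (9*p^2 - 30*p + 16)/(3*(3*p^2 + 19*p + 28))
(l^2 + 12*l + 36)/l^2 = 1 + 12/l + 36/l^2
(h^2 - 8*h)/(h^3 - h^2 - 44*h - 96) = h/(h^2 + 7*h + 12)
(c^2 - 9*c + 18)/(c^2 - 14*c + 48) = (c - 3)/(c - 8)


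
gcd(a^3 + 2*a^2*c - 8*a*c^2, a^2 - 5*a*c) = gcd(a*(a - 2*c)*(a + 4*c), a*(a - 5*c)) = a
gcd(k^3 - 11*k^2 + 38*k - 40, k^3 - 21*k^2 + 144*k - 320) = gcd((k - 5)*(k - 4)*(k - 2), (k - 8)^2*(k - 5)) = k - 5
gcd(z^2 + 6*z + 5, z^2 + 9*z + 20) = z + 5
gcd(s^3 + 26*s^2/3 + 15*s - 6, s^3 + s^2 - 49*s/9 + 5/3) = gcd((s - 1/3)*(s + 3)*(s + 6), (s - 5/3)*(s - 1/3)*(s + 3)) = s^2 + 8*s/3 - 1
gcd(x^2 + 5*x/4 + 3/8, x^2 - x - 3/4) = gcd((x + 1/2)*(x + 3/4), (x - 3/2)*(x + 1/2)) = x + 1/2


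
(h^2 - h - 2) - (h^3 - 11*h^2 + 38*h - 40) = -h^3 + 12*h^2 - 39*h + 38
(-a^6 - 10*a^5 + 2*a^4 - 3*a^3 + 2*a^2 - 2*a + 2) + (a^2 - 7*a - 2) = -a^6 - 10*a^5 + 2*a^4 - 3*a^3 + 3*a^2 - 9*a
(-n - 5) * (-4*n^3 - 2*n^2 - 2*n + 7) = 4*n^4 + 22*n^3 + 12*n^2 + 3*n - 35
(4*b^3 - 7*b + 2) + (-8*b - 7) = 4*b^3 - 15*b - 5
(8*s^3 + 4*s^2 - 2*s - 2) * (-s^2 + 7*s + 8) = -8*s^5 + 52*s^4 + 94*s^3 + 20*s^2 - 30*s - 16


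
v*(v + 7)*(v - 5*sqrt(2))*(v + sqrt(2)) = v^4 - 4*sqrt(2)*v^3 + 7*v^3 - 28*sqrt(2)*v^2 - 10*v^2 - 70*v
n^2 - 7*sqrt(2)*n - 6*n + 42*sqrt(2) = (n - 6)*(n - 7*sqrt(2))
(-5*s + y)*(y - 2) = -5*s*y + 10*s + y^2 - 2*y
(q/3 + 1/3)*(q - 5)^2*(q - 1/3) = q^4/3 - 28*q^3/9 + 6*q^2 + 20*q/3 - 25/9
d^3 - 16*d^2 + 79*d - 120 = (d - 8)*(d - 5)*(d - 3)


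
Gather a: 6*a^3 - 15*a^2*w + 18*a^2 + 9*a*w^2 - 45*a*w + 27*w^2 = 6*a^3 + a^2*(18 - 15*w) + a*(9*w^2 - 45*w) + 27*w^2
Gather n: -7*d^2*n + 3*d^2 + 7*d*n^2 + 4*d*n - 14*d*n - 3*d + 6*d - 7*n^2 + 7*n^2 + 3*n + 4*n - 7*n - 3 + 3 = 3*d^2 + 7*d*n^2 + 3*d + n*(-7*d^2 - 10*d)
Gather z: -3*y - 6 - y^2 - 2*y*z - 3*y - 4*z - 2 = -y^2 - 6*y + z*(-2*y - 4) - 8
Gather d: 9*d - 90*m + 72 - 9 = 9*d - 90*m + 63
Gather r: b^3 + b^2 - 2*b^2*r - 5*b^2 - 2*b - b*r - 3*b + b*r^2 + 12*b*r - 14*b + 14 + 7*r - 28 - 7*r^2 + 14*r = b^3 - 4*b^2 - 19*b + r^2*(b - 7) + r*(-2*b^2 + 11*b + 21) - 14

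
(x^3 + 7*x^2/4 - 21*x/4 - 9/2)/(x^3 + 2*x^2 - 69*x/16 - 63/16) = 4*(x - 2)/(4*x - 7)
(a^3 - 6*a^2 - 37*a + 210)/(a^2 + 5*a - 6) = (a^2 - 12*a + 35)/(a - 1)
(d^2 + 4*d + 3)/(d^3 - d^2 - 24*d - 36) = (d + 1)/(d^2 - 4*d - 12)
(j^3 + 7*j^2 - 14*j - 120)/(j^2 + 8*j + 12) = (j^2 + j - 20)/(j + 2)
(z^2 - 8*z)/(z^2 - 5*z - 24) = z/(z + 3)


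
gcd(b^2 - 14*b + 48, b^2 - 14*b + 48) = b^2 - 14*b + 48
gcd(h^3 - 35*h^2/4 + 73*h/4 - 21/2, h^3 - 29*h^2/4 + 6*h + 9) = h - 6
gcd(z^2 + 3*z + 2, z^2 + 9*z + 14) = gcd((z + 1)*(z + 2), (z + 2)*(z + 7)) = z + 2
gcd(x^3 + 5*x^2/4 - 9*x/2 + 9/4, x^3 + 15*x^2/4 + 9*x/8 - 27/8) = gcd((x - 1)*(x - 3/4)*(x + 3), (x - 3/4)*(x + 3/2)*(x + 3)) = x^2 + 9*x/4 - 9/4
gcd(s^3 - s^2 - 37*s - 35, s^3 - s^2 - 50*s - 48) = s + 1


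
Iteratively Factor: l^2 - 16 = (l + 4)*(l - 4)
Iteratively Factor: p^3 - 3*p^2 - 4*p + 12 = (p - 2)*(p^2 - p - 6) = (p - 3)*(p - 2)*(p + 2)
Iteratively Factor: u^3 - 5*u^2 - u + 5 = (u - 5)*(u^2 - 1) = (u - 5)*(u - 1)*(u + 1)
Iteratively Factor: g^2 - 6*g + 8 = (g - 4)*(g - 2)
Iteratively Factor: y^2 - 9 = (y + 3)*(y - 3)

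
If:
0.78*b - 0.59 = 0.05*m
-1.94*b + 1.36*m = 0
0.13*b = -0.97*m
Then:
No Solution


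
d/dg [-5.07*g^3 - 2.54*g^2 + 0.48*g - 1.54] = -15.21*g^2 - 5.08*g + 0.48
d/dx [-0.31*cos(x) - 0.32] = 0.31*sin(x)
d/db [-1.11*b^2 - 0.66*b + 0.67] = -2.22*b - 0.66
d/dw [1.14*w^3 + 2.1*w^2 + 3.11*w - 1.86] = 3.42*w^2 + 4.2*w + 3.11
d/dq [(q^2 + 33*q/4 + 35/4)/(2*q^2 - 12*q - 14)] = 3*(-19*q^2 - 42*q - 7)/(8*(q^4 - 12*q^3 + 22*q^2 + 84*q + 49))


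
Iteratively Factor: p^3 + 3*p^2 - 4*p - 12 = (p + 2)*(p^2 + p - 6) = (p - 2)*(p + 2)*(p + 3)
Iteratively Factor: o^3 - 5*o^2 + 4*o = (o - 4)*(o^2 - o) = (o - 4)*(o - 1)*(o)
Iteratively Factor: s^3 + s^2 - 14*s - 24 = (s - 4)*(s^2 + 5*s + 6) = (s - 4)*(s + 3)*(s + 2)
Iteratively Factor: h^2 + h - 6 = (h - 2)*(h + 3)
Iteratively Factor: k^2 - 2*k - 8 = (k - 4)*(k + 2)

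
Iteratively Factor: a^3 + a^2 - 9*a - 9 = (a + 1)*(a^2 - 9) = (a + 1)*(a + 3)*(a - 3)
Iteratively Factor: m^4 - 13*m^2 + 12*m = (m - 1)*(m^3 + m^2 - 12*m) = (m - 1)*(m + 4)*(m^2 - 3*m) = m*(m - 1)*(m + 4)*(m - 3)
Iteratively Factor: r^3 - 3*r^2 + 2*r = (r - 2)*(r^2 - r) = r*(r - 2)*(r - 1)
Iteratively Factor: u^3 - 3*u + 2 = (u - 1)*(u^2 + u - 2) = (u - 1)*(u + 2)*(u - 1)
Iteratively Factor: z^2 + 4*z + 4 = (z + 2)*(z + 2)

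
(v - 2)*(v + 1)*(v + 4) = v^3 + 3*v^2 - 6*v - 8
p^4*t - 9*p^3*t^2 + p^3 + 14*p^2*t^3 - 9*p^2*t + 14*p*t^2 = p*(p - 7*t)*(p - 2*t)*(p*t + 1)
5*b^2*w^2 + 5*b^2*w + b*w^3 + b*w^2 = w*(5*b + w)*(b*w + b)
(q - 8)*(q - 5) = q^2 - 13*q + 40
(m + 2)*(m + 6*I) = m^2 + 2*m + 6*I*m + 12*I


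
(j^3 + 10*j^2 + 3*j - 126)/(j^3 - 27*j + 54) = (j + 7)/(j - 3)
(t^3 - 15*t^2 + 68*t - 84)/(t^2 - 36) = (t^2 - 9*t + 14)/(t + 6)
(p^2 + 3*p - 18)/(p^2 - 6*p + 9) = (p + 6)/(p - 3)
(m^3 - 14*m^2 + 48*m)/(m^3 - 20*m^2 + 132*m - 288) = m/(m - 6)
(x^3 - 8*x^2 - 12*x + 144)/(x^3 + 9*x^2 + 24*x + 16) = (x^2 - 12*x + 36)/(x^2 + 5*x + 4)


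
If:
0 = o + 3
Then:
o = -3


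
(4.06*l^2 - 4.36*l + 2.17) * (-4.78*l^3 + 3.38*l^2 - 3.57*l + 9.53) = -19.4068*l^5 + 34.5636*l^4 - 39.6036*l^3 + 61.5916*l^2 - 49.2977*l + 20.6801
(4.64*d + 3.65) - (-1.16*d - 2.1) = 5.8*d + 5.75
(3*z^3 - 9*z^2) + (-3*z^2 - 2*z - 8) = 3*z^3 - 12*z^2 - 2*z - 8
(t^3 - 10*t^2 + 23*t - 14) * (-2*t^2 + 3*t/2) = -2*t^5 + 43*t^4/2 - 61*t^3 + 125*t^2/2 - 21*t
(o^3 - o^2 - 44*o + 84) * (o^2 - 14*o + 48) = o^5 - 15*o^4 + 18*o^3 + 652*o^2 - 3288*o + 4032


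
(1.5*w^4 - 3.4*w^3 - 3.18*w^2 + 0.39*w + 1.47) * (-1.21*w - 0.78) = -1.815*w^5 + 2.944*w^4 + 6.4998*w^3 + 2.0085*w^2 - 2.0829*w - 1.1466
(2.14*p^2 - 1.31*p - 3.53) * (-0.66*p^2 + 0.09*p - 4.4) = -1.4124*p^4 + 1.0572*p^3 - 7.2041*p^2 + 5.4463*p + 15.532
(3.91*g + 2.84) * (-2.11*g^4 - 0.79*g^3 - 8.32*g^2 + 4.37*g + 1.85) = -8.2501*g^5 - 9.0813*g^4 - 34.7748*g^3 - 6.5421*g^2 + 19.6443*g + 5.254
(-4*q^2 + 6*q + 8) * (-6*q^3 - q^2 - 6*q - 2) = 24*q^5 - 32*q^4 - 30*q^3 - 36*q^2 - 60*q - 16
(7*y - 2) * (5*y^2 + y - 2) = 35*y^3 - 3*y^2 - 16*y + 4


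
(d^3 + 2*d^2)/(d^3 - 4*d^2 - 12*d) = d/(d - 6)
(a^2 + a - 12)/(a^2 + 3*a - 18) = (a + 4)/(a + 6)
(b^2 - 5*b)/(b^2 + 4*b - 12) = b*(b - 5)/(b^2 + 4*b - 12)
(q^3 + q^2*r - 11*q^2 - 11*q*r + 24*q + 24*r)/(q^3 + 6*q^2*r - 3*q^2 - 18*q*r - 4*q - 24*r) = (-q^3 - q^2*r + 11*q^2 + 11*q*r - 24*q - 24*r)/(-q^3 - 6*q^2*r + 3*q^2 + 18*q*r + 4*q + 24*r)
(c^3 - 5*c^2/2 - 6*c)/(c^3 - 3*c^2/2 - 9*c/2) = (c - 4)/(c - 3)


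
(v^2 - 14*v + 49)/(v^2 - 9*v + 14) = (v - 7)/(v - 2)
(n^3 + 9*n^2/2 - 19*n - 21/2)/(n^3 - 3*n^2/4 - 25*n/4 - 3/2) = 2*(2*n^2 + 15*n + 7)/(4*n^2 + 9*n + 2)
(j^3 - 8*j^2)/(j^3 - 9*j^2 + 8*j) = j/(j - 1)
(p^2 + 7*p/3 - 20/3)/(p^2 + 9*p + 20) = (p - 5/3)/(p + 5)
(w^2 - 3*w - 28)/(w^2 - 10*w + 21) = (w + 4)/(w - 3)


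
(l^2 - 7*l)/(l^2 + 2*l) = (l - 7)/(l + 2)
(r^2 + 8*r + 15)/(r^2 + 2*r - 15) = (r + 3)/(r - 3)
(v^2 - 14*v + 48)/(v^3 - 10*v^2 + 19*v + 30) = (v - 8)/(v^2 - 4*v - 5)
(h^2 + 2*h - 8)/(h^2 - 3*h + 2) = (h + 4)/(h - 1)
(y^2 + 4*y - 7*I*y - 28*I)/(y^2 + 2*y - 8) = (y - 7*I)/(y - 2)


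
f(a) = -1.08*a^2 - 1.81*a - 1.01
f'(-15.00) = 30.59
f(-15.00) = -216.86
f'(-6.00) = 11.15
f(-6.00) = -29.03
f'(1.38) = -4.79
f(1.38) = -5.56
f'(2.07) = -6.28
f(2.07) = -9.38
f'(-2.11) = 2.75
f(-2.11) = -2.00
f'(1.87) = -5.85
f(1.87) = -8.17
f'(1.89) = -5.89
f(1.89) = -8.29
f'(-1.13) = 0.63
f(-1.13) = -0.34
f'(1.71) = -5.50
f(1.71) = -7.26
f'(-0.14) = -1.51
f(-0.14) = -0.78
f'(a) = -2.16*a - 1.81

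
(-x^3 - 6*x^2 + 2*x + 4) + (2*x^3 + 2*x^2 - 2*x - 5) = x^3 - 4*x^2 - 1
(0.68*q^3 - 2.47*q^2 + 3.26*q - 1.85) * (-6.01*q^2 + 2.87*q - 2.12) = -4.0868*q^5 + 16.7963*q^4 - 28.1231*q^3 + 25.7111*q^2 - 12.2207*q + 3.922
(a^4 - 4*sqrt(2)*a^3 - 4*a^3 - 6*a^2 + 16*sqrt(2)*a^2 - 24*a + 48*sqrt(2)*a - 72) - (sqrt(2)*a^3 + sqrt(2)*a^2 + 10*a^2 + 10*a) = a^4 - 5*sqrt(2)*a^3 - 4*a^3 - 16*a^2 + 15*sqrt(2)*a^2 - 34*a + 48*sqrt(2)*a - 72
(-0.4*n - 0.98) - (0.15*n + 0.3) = -0.55*n - 1.28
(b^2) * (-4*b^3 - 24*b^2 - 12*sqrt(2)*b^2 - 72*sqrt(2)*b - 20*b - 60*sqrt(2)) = -4*b^5 - 24*b^4 - 12*sqrt(2)*b^4 - 72*sqrt(2)*b^3 - 20*b^3 - 60*sqrt(2)*b^2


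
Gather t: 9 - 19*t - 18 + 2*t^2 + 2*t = 2*t^2 - 17*t - 9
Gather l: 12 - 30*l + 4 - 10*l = 16 - 40*l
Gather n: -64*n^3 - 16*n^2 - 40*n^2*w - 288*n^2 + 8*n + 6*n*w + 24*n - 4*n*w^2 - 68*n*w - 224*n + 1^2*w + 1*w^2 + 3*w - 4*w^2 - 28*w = -64*n^3 + n^2*(-40*w - 304) + n*(-4*w^2 - 62*w - 192) - 3*w^2 - 24*w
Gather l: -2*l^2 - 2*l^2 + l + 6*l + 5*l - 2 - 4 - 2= -4*l^2 + 12*l - 8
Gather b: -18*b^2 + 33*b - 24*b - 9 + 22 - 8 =-18*b^2 + 9*b + 5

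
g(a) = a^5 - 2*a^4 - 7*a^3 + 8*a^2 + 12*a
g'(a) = 5*a^4 - 8*a^3 - 21*a^2 + 16*a + 12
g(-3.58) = -535.82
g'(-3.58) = 873.94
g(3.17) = 13.59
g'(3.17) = 101.75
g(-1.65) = 6.37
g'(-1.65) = 1.42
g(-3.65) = -599.64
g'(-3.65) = 950.29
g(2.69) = -9.96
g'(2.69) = 9.17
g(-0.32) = -2.82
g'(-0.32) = 5.04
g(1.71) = 6.43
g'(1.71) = -19.30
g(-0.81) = -1.96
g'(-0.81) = -8.33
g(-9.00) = -66528.00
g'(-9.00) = 36804.00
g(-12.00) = -277200.00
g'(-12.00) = 114300.00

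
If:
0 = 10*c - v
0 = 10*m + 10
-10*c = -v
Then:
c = v/10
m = -1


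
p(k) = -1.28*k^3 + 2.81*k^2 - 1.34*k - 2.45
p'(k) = -3.84*k^2 + 5.62*k - 1.34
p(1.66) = -2.79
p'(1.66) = -2.59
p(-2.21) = 28.05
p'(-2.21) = -32.52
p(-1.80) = 16.53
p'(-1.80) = -23.90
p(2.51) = -8.35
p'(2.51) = -11.43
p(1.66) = -2.79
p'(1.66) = -2.59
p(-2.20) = 27.73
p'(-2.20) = -32.29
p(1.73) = -2.99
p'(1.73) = -3.11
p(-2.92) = 57.29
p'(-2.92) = -50.49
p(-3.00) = 61.42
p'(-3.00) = -52.76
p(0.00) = -2.45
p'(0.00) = -1.34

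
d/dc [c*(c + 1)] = 2*c + 1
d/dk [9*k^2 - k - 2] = 18*k - 1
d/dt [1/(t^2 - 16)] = -2*t/(t^2 - 16)^2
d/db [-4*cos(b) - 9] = 4*sin(b)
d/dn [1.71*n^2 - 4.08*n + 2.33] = 3.42*n - 4.08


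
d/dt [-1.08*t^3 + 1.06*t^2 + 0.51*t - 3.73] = -3.24*t^2 + 2.12*t + 0.51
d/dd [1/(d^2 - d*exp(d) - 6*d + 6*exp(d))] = (d*exp(d) - 2*d - 5*exp(d) + 6)/(d^2 - d*exp(d) - 6*d + 6*exp(d))^2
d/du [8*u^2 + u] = 16*u + 1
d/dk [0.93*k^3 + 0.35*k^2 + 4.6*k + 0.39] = 2.79*k^2 + 0.7*k + 4.6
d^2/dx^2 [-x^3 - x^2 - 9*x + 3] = -6*x - 2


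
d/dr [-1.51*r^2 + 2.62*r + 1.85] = 2.62 - 3.02*r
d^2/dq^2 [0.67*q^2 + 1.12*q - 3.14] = 1.34000000000000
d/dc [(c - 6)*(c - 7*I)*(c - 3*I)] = 3*c^2 + c*(-12 - 20*I) - 21 + 60*I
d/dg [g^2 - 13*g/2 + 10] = 2*g - 13/2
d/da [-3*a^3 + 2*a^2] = a*(4 - 9*a)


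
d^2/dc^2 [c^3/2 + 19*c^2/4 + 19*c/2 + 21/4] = 3*c + 19/2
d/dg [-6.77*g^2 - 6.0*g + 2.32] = -13.54*g - 6.0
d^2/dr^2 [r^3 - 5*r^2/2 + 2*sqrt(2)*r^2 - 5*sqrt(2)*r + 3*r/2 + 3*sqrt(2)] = 6*r - 5 + 4*sqrt(2)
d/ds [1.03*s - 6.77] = 1.03000000000000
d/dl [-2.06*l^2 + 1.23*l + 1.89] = 1.23 - 4.12*l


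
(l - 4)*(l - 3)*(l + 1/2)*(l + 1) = l^4 - 11*l^3/2 + 2*l^2 + 29*l/2 + 6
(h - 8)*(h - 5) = h^2 - 13*h + 40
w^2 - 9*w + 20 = (w - 5)*(w - 4)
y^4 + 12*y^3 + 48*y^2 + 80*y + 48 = (y + 2)^3*(y + 6)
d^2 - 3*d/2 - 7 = (d - 7/2)*(d + 2)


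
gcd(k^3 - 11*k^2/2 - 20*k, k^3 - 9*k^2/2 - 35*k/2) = k^2 + 5*k/2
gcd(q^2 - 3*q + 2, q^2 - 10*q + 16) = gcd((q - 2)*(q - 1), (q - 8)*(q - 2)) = q - 2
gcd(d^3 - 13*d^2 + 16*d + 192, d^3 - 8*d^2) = d - 8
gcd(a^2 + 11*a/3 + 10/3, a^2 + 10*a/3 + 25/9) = a + 5/3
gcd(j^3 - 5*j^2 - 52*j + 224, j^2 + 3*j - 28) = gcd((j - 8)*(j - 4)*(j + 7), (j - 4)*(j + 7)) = j^2 + 3*j - 28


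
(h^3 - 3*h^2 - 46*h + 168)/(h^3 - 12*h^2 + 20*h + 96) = (h^2 + 3*h - 28)/(h^2 - 6*h - 16)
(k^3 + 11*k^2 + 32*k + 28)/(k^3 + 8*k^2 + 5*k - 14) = (k + 2)/(k - 1)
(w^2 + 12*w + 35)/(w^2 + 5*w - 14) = (w + 5)/(w - 2)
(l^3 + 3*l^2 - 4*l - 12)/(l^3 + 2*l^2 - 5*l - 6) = (l + 2)/(l + 1)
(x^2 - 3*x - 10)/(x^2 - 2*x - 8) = (x - 5)/(x - 4)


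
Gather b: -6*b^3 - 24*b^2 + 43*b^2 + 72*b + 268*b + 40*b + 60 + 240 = -6*b^3 + 19*b^2 + 380*b + 300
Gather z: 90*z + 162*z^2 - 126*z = 162*z^2 - 36*z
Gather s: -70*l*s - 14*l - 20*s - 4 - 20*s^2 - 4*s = -14*l - 20*s^2 + s*(-70*l - 24) - 4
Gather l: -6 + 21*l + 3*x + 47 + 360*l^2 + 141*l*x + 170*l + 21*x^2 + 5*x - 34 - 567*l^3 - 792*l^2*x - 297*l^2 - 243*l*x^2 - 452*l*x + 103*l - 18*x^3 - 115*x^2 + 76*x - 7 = -567*l^3 + l^2*(63 - 792*x) + l*(-243*x^2 - 311*x + 294) - 18*x^3 - 94*x^2 + 84*x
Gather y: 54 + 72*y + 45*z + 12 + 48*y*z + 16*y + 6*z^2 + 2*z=y*(48*z + 88) + 6*z^2 + 47*z + 66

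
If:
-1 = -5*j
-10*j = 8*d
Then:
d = -1/4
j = 1/5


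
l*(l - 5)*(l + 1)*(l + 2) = l^4 - 2*l^3 - 13*l^2 - 10*l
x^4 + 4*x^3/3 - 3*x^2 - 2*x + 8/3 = (x - 1)^2*(x + 4/3)*(x + 2)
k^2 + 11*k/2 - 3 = (k - 1/2)*(k + 6)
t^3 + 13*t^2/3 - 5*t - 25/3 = (t - 5/3)*(t + 1)*(t + 5)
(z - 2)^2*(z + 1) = z^3 - 3*z^2 + 4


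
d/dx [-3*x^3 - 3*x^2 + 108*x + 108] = -9*x^2 - 6*x + 108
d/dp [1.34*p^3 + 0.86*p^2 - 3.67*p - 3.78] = 4.02*p^2 + 1.72*p - 3.67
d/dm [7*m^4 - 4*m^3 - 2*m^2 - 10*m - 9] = 28*m^3 - 12*m^2 - 4*m - 10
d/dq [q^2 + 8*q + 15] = 2*q + 8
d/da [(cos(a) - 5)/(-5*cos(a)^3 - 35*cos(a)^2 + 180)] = (137*cos(a)/2 + 4*cos(2*a) - cos(3*a)/2 - 32)*sin(a)/(5*(cos(a)^3 + 7*cos(a)^2 - 36)^2)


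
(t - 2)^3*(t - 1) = t^4 - 7*t^3 + 18*t^2 - 20*t + 8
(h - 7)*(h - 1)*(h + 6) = h^3 - 2*h^2 - 41*h + 42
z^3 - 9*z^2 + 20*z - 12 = (z - 6)*(z - 2)*(z - 1)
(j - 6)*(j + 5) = j^2 - j - 30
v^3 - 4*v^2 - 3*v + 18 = (v - 3)^2*(v + 2)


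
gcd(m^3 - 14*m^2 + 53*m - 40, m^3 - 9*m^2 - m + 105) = m - 5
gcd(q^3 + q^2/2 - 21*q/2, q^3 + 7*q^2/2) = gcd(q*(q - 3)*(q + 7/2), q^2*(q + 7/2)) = q^2 + 7*q/2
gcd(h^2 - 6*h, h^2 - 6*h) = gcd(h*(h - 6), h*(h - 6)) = h^2 - 6*h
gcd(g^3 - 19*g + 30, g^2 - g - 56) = 1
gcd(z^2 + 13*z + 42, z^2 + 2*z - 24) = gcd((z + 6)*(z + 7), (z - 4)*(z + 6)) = z + 6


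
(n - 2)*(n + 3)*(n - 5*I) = n^3 + n^2 - 5*I*n^2 - 6*n - 5*I*n + 30*I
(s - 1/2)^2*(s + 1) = s^3 - 3*s/4 + 1/4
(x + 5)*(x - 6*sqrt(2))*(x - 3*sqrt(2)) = x^3 - 9*sqrt(2)*x^2 + 5*x^2 - 45*sqrt(2)*x + 36*x + 180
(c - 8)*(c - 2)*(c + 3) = c^3 - 7*c^2 - 14*c + 48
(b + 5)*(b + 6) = b^2 + 11*b + 30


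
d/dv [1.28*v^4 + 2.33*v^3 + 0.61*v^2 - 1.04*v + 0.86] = 5.12*v^3 + 6.99*v^2 + 1.22*v - 1.04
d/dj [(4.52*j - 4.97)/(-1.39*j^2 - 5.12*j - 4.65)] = (6.2828*j^2 - 13.8166*j - 46.4644)/(1.9321*j^4 + 14.2336*j^3 + 39.1414*j^2 + 47.616*j + 21.6225)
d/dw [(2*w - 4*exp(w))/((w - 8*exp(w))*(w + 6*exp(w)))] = 2*(-w^2 + 96*w*exp(2*w) + 4*w*exp(w) - 96*exp(3*w) - 52*exp(2*w))/(w^4 - 4*w^3*exp(w) - 92*w^2*exp(2*w) + 192*w*exp(3*w) + 2304*exp(4*w))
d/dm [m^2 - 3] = 2*m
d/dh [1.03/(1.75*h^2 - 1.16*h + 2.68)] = (1.1948 - 3.605*h)/(1.75*h^2 - 1.16*h + 2.68)^2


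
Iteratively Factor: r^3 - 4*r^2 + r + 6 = (r - 2)*(r^2 - 2*r - 3) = (r - 2)*(r + 1)*(r - 3)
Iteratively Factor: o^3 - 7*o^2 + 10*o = (o - 5)*(o^2 - 2*o) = o*(o - 5)*(o - 2)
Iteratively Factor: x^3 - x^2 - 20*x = (x - 5)*(x^2 + 4*x) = x*(x - 5)*(x + 4)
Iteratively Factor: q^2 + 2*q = (q)*(q + 2)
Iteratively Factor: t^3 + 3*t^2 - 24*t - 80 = (t - 5)*(t^2 + 8*t + 16) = (t - 5)*(t + 4)*(t + 4)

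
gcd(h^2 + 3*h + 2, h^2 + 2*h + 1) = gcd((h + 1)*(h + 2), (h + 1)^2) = h + 1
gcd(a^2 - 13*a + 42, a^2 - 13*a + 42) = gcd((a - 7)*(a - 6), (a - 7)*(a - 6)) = a^2 - 13*a + 42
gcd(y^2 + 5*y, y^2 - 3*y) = y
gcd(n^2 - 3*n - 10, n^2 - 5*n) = n - 5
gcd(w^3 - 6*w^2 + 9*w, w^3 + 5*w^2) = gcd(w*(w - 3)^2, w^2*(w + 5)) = w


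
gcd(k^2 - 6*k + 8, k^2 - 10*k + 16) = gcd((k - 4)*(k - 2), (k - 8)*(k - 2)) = k - 2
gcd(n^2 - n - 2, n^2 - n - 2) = n^2 - n - 2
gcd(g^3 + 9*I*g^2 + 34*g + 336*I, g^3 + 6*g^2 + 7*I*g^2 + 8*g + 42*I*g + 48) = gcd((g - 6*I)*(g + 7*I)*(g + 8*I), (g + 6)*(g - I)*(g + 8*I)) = g + 8*I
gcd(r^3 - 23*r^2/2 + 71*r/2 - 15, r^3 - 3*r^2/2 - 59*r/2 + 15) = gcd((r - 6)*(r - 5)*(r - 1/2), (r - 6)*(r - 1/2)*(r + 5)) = r^2 - 13*r/2 + 3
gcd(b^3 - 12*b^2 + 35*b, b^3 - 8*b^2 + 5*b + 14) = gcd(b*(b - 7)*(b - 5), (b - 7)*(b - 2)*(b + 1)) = b - 7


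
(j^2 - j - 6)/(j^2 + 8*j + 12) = (j - 3)/(j + 6)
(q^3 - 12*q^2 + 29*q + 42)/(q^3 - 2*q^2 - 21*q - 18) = (q - 7)/(q + 3)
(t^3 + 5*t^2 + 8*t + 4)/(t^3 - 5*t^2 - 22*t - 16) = (t + 2)/(t - 8)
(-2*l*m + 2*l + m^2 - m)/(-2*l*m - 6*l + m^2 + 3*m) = (m - 1)/(m + 3)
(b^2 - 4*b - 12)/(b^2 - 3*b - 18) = (b + 2)/(b + 3)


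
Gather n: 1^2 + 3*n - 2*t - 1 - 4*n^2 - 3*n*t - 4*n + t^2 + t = -4*n^2 + n*(-3*t - 1) + t^2 - t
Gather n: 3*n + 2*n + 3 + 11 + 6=5*n + 20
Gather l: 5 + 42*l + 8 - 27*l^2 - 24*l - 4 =-27*l^2 + 18*l + 9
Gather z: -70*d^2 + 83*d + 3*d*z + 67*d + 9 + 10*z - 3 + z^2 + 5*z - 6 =-70*d^2 + 150*d + z^2 + z*(3*d + 15)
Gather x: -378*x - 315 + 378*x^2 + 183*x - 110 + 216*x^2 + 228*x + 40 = 594*x^2 + 33*x - 385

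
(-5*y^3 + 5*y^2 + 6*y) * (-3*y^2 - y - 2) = 15*y^5 - 10*y^4 - 13*y^3 - 16*y^2 - 12*y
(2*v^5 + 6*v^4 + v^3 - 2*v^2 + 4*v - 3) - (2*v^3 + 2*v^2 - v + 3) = 2*v^5 + 6*v^4 - v^3 - 4*v^2 + 5*v - 6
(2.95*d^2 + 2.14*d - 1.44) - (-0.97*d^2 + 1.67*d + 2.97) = 3.92*d^2 + 0.47*d - 4.41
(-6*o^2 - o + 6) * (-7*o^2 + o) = 42*o^4 + o^3 - 43*o^2 + 6*o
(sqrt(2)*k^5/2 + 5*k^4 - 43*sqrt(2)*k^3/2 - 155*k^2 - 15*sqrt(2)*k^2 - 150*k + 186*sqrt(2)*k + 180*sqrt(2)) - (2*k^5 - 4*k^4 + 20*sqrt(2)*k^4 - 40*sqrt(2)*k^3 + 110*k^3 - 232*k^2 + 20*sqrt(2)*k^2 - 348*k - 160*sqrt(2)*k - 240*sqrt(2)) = -2*k^5 + sqrt(2)*k^5/2 - 20*sqrt(2)*k^4 + 9*k^4 - 110*k^3 + 37*sqrt(2)*k^3/2 - 35*sqrt(2)*k^2 + 77*k^2 + 198*k + 346*sqrt(2)*k + 420*sqrt(2)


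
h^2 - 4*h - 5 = (h - 5)*(h + 1)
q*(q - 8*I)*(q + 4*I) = q^3 - 4*I*q^2 + 32*q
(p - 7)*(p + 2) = p^2 - 5*p - 14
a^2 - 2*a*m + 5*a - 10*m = (a + 5)*(a - 2*m)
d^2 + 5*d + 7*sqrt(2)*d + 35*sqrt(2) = (d + 5)*(d + 7*sqrt(2))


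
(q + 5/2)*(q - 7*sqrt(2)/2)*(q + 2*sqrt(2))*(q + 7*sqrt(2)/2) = q^4 + 5*q^3/2 + 2*sqrt(2)*q^3 - 49*q^2/2 + 5*sqrt(2)*q^2 - 49*sqrt(2)*q - 245*q/4 - 245*sqrt(2)/2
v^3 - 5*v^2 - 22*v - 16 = (v - 8)*(v + 1)*(v + 2)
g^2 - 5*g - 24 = (g - 8)*(g + 3)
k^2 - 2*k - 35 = (k - 7)*(k + 5)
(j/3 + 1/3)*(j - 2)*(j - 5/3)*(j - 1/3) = j^4/3 - j^3 + 5*j^2/27 + 31*j/27 - 10/27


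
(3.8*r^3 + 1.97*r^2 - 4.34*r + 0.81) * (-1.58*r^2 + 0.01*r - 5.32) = -6.004*r^5 - 3.0746*r^4 - 13.3391*r^3 - 11.8036*r^2 + 23.0969*r - 4.3092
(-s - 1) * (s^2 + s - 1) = -s^3 - 2*s^2 + 1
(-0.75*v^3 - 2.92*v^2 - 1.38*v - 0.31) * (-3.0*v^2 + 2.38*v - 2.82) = 2.25*v^5 + 6.975*v^4 - 0.6946*v^3 + 5.88*v^2 + 3.1538*v + 0.8742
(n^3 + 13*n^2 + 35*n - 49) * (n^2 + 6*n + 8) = n^5 + 19*n^4 + 121*n^3 + 265*n^2 - 14*n - 392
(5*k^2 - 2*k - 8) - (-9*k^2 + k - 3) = 14*k^2 - 3*k - 5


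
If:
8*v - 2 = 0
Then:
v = 1/4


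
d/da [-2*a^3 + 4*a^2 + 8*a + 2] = -6*a^2 + 8*a + 8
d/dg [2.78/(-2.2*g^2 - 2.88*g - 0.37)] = (12.232*g + 8.0064)/(2.2*g^2 + 2.88*g + 0.37)^2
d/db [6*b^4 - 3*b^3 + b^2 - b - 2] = 24*b^3 - 9*b^2 + 2*b - 1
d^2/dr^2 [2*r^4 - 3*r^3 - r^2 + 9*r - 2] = 24*r^2 - 18*r - 2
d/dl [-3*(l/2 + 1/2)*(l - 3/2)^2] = -9*l^2/2 + 6*l + 9/8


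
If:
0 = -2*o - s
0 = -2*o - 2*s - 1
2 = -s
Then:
No Solution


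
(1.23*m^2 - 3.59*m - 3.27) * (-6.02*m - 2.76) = -7.4046*m^3 + 18.217*m^2 + 29.5938*m + 9.0252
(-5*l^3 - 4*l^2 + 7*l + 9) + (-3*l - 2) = -5*l^3 - 4*l^2 + 4*l + 7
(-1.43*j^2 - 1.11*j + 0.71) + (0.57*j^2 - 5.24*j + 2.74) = -0.86*j^2 - 6.35*j + 3.45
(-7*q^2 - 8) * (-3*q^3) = 21*q^5 + 24*q^3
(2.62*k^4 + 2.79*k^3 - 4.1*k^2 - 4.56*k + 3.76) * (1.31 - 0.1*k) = -0.262*k^5 + 3.1532*k^4 + 4.0649*k^3 - 4.915*k^2 - 6.3496*k + 4.9256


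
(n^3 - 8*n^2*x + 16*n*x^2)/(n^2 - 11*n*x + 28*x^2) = n*(-n + 4*x)/(-n + 7*x)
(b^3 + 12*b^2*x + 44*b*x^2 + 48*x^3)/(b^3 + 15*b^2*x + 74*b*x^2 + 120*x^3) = (b + 2*x)/(b + 5*x)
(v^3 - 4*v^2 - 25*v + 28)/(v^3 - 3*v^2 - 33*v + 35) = (v + 4)/(v + 5)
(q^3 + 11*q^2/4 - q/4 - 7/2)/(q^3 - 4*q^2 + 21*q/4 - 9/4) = (4*q^2 + 15*q + 14)/(4*q^2 - 12*q + 9)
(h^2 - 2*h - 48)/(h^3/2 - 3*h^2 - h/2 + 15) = 2*(h^2 - 2*h - 48)/(h^3 - 6*h^2 - h + 30)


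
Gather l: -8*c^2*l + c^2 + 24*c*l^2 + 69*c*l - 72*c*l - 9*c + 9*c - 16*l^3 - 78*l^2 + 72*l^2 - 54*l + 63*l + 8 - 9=c^2 - 16*l^3 + l^2*(24*c - 6) + l*(-8*c^2 - 3*c + 9) - 1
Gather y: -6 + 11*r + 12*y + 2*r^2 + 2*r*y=2*r^2 + 11*r + y*(2*r + 12) - 6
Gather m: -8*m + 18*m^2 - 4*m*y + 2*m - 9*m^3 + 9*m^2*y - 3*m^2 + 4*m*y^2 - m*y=-9*m^3 + m^2*(9*y + 15) + m*(4*y^2 - 5*y - 6)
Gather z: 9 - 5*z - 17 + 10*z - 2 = 5*z - 10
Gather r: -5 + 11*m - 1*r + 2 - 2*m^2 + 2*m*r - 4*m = -2*m^2 + 7*m + r*(2*m - 1) - 3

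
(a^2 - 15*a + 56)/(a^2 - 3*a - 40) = (a - 7)/(a + 5)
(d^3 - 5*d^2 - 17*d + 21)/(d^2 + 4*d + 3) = (d^2 - 8*d + 7)/(d + 1)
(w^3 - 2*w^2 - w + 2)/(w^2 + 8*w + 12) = (w^3 - 2*w^2 - w + 2)/(w^2 + 8*w + 12)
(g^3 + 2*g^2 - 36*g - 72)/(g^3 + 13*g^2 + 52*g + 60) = (g - 6)/(g + 5)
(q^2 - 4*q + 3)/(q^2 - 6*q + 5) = (q - 3)/(q - 5)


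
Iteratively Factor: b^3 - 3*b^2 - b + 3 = (b - 1)*(b^2 - 2*b - 3) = (b - 3)*(b - 1)*(b + 1)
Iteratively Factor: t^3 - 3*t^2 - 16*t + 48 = (t - 4)*(t^2 + t - 12) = (t - 4)*(t - 3)*(t + 4)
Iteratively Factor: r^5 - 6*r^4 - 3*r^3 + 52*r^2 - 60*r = (r - 2)*(r^4 - 4*r^3 - 11*r^2 + 30*r) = (r - 2)*(r + 3)*(r^3 - 7*r^2 + 10*r) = r*(r - 2)*(r + 3)*(r^2 - 7*r + 10) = r*(r - 5)*(r - 2)*(r + 3)*(r - 2)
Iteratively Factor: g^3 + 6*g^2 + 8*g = (g)*(g^2 + 6*g + 8) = g*(g + 2)*(g + 4)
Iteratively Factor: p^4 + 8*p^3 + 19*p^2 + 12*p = (p + 4)*(p^3 + 4*p^2 + 3*p) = p*(p + 4)*(p^2 + 4*p + 3) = p*(p + 1)*(p + 4)*(p + 3)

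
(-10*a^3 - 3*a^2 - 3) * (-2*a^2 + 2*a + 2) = 20*a^5 - 14*a^4 - 26*a^3 - 6*a - 6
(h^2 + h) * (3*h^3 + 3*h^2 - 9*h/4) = 3*h^5 + 6*h^4 + 3*h^3/4 - 9*h^2/4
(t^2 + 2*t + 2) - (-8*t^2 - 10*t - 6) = 9*t^2 + 12*t + 8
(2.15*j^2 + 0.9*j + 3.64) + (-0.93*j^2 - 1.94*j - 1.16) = 1.22*j^2 - 1.04*j + 2.48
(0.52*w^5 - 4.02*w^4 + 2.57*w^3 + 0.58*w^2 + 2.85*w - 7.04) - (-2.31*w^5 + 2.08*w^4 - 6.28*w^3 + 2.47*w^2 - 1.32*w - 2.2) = 2.83*w^5 - 6.1*w^4 + 8.85*w^3 - 1.89*w^2 + 4.17*w - 4.84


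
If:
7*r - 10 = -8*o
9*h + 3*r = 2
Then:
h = 2/9 - r/3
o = 5/4 - 7*r/8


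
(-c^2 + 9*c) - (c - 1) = -c^2 + 8*c + 1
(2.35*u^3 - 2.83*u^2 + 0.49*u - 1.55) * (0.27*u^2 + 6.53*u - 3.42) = 0.6345*u^5 + 14.5814*u^4 - 26.3846*u^3 + 12.4598*u^2 - 11.7973*u + 5.301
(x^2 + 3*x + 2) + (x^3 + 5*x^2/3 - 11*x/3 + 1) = x^3 + 8*x^2/3 - 2*x/3 + 3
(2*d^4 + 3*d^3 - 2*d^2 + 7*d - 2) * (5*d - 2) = 10*d^5 + 11*d^4 - 16*d^3 + 39*d^2 - 24*d + 4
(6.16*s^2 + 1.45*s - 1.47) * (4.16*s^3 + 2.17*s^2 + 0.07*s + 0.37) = 25.6256*s^5 + 19.3992*s^4 - 2.5375*s^3 - 0.8092*s^2 + 0.4336*s - 0.5439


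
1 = 1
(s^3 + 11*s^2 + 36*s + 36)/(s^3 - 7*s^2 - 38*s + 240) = (s^2 + 5*s + 6)/(s^2 - 13*s + 40)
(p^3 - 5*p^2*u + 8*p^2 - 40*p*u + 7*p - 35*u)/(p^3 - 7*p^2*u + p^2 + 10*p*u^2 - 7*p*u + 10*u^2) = (p + 7)/(p - 2*u)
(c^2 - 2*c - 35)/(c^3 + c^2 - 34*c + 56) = (c^2 - 2*c - 35)/(c^3 + c^2 - 34*c + 56)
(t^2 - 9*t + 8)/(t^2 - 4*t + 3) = (t - 8)/(t - 3)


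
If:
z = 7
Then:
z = 7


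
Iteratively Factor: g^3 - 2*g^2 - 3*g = (g)*(g^2 - 2*g - 3) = g*(g - 3)*(g + 1)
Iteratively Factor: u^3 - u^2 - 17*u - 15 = (u + 3)*(u^2 - 4*u - 5) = (u - 5)*(u + 3)*(u + 1)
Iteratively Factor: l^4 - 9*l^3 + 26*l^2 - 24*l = (l - 2)*(l^3 - 7*l^2 + 12*l) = (l - 4)*(l - 2)*(l^2 - 3*l) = l*(l - 4)*(l - 2)*(l - 3)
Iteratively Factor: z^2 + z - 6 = (z + 3)*(z - 2)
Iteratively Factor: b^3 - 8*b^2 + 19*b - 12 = (b - 1)*(b^2 - 7*b + 12) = (b - 3)*(b - 1)*(b - 4)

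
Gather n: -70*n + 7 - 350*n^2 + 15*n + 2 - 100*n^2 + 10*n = -450*n^2 - 45*n + 9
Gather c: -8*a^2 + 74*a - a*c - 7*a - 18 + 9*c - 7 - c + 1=-8*a^2 + 67*a + c*(8 - a) - 24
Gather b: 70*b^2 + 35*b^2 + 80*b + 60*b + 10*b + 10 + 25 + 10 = 105*b^2 + 150*b + 45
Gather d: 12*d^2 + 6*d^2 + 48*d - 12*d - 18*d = 18*d^2 + 18*d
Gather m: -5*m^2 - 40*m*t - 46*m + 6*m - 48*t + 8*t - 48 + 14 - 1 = -5*m^2 + m*(-40*t - 40) - 40*t - 35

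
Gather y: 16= 16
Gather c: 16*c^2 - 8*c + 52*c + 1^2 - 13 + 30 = 16*c^2 + 44*c + 18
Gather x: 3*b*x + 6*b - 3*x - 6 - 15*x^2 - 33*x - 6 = 6*b - 15*x^2 + x*(3*b - 36) - 12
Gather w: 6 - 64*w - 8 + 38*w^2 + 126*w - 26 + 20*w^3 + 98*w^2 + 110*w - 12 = 20*w^3 + 136*w^2 + 172*w - 40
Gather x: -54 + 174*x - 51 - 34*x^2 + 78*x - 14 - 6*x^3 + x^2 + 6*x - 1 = -6*x^3 - 33*x^2 + 258*x - 120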